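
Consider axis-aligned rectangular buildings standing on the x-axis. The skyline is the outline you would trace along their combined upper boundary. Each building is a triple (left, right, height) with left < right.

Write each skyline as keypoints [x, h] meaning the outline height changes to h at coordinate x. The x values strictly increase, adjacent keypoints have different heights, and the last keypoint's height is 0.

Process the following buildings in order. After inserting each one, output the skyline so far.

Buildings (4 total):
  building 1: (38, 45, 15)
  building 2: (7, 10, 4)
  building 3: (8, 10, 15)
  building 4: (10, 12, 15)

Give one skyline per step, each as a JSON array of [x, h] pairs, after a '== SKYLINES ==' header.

== SKYLINES ==
[[38,15],[45,0]]
[[7,4],[10,0],[38,15],[45,0]]
[[7,4],[8,15],[10,0],[38,15],[45,0]]
[[7,4],[8,15],[12,0],[38,15],[45,0]]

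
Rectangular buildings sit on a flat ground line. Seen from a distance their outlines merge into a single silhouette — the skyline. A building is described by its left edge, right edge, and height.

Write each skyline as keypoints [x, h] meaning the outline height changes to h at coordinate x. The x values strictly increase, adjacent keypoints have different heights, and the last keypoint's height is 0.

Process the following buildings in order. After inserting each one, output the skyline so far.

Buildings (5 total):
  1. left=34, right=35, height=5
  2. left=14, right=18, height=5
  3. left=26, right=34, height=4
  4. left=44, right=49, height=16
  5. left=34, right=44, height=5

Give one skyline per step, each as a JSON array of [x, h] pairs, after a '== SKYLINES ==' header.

== SKYLINES ==
[[34,5],[35,0]]
[[14,5],[18,0],[34,5],[35,0]]
[[14,5],[18,0],[26,4],[34,5],[35,0]]
[[14,5],[18,0],[26,4],[34,5],[35,0],[44,16],[49,0]]
[[14,5],[18,0],[26,4],[34,5],[44,16],[49,0]]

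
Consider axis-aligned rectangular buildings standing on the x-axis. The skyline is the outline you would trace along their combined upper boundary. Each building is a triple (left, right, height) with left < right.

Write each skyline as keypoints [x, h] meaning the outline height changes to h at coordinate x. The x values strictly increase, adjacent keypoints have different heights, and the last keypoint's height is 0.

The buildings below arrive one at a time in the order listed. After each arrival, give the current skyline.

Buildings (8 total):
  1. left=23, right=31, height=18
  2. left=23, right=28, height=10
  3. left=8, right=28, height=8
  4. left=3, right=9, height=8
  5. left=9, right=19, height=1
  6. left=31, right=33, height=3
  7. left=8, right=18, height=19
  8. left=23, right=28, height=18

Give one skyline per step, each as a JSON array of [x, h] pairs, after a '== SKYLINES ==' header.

== SKYLINES ==
[[23,18],[31,0]]
[[23,18],[31,0]]
[[8,8],[23,18],[31,0]]
[[3,8],[23,18],[31,0]]
[[3,8],[23,18],[31,0]]
[[3,8],[23,18],[31,3],[33,0]]
[[3,8],[8,19],[18,8],[23,18],[31,3],[33,0]]
[[3,8],[8,19],[18,8],[23,18],[31,3],[33,0]]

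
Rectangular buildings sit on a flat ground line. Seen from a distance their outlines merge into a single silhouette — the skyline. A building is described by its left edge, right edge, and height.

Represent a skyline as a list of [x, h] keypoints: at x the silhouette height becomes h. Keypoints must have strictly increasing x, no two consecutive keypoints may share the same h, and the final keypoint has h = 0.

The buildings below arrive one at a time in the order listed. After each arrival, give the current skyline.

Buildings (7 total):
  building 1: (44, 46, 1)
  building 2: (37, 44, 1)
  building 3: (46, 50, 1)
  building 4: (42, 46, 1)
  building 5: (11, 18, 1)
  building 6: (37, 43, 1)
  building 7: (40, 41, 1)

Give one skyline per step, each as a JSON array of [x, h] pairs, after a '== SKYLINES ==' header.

== SKYLINES ==
[[44,1],[46,0]]
[[37,1],[46,0]]
[[37,1],[50,0]]
[[37,1],[50,0]]
[[11,1],[18,0],[37,1],[50,0]]
[[11,1],[18,0],[37,1],[50,0]]
[[11,1],[18,0],[37,1],[50,0]]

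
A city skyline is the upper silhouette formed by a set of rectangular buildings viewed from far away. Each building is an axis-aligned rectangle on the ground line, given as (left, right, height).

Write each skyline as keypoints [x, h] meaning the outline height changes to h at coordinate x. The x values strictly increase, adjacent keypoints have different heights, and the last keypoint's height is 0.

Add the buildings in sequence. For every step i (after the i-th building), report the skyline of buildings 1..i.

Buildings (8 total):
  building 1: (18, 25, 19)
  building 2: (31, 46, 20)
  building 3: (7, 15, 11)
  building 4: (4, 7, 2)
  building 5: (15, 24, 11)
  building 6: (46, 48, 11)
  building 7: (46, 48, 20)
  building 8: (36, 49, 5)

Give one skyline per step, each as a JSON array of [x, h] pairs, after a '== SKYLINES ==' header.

== SKYLINES ==
[[18,19],[25,0]]
[[18,19],[25,0],[31,20],[46,0]]
[[7,11],[15,0],[18,19],[25,0],[31,20],[46,0]]
[[4,2],[7,11],[15,0],[18,19],[25,0],[31,20],[46,0]]
[[4,2],[7,11],[18,19],[25,0],[31,20],[46,0]]
[[4,2],[7,11],[18,19],[25,0],[31,20],[46,11],[48,0]]
[[4,2],[7,11],[18,19],[25,0],[31,20],[48,0]]
[[4,2],[7,11],[18,19],[25,0],[31,20],[48,5],[49,0]]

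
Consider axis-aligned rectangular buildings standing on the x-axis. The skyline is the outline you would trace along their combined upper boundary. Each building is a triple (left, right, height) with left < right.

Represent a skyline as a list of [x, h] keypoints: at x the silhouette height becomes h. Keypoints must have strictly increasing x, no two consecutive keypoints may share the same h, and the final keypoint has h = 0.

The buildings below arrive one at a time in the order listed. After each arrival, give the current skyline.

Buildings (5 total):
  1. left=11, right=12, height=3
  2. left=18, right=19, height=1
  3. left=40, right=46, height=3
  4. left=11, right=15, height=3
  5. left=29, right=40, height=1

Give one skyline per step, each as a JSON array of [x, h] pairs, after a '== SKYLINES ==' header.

== SKYLINES ==
[[11,3],[12,0]]
[[11,3],[12,0],[18,1],[19,0]]
[[11,3],[12,0],[18,1],[19,0],[40,3],[46,0]]
[[11,3],[15,0],[18,1],[19,0],[40,3],[46,0]]
[[11,3],[15,0],[18,1],[19,0],[29,1],[40,3],[46,0]]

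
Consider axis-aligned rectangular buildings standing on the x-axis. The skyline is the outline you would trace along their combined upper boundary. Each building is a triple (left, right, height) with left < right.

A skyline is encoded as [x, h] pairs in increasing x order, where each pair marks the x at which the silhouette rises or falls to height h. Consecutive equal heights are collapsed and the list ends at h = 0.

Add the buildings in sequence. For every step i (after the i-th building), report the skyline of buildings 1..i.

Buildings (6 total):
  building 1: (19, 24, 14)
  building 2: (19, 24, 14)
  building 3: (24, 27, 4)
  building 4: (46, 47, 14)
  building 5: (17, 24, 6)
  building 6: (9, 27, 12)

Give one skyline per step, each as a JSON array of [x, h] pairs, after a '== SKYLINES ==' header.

== SKYLINES ==
[[19,14],[24,0]]
[[19,14],[24,0]]
[[19,14],[24,4],[27,0]]
[[19,14],[24,4],[27,0],[46,14],[47,0]]
[[17,6],[19,14],[24,4],[27,0],[46,14],[47,0]]
[[9,12],[19,14],[24,12],[27,0],[46,14],[47,0]]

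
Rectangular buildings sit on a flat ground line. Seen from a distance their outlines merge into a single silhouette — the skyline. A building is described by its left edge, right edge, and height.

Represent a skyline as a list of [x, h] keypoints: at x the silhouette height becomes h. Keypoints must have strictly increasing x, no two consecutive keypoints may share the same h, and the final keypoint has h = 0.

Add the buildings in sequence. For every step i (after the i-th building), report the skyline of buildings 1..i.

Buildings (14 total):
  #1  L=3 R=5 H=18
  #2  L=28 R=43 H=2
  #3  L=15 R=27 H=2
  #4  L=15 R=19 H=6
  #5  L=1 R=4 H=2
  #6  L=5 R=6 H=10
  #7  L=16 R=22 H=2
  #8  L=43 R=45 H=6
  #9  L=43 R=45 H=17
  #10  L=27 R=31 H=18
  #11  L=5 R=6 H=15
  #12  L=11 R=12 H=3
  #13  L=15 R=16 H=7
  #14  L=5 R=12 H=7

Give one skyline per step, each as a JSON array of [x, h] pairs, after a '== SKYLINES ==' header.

== SKYLINES ==
[[3,18],[5,0]]
[[3,18],[5,0],[28,2],[43,0]]
[[3,18],[5,0],[15,2],[27,0],[28,2],[43,0]]
[[3,18],[5,0],[15,6],[19,2],[27,0],[28,2],[43,0]]
[[1,2],[3,18],[5,0],[15,6],[19,2],[27,0],[28,2],[43,0]]
[[1,2],[3,18],[5,10],[6,0],[15,6],[19,2],[27,0],[28,2],[43,0]]
[[1,2],[3,18],[5,10],[6,0],[15,6],[19,2],[27,0],[28,2],[43,0]]
[[1,2],[3,18],[5,10],[6,0],[15,6],[19,2],[27,0],[28,2],[43,6],[45,0]]
[[1,2],[3,18],[5,10],[6,0],[15,6],[19,2],[27,0],[28,2],[43,17],[45,0]]
[[1,2],[3,18],[5,10],[6,0],[15,6],[19,2],[27,18],[31,2],[43,17],[45,0]]
[[1,2],[3,18],[5,15],[6,0],[15,6],[19,2],[27,18],[31,2],[43,17],[45,0]]
[[1,2],[3,18],[5,15],[6,0],[11,3],[12,0],[15,6],[19,2],[27,18],[31,2],[43,17],[45,0]]
[[1,2],[3,18],[5,15],[6,0],[11,3],[12,0],[15,7],[16,6],[19,2],[27,18],[31,2],[43,17],[45,0]]
[[1,2],[3,18],[5,15],[6,7],[12,0],[15,7],[16,6],[19,2],[27,18],[31,2],[43,17],[45,0]]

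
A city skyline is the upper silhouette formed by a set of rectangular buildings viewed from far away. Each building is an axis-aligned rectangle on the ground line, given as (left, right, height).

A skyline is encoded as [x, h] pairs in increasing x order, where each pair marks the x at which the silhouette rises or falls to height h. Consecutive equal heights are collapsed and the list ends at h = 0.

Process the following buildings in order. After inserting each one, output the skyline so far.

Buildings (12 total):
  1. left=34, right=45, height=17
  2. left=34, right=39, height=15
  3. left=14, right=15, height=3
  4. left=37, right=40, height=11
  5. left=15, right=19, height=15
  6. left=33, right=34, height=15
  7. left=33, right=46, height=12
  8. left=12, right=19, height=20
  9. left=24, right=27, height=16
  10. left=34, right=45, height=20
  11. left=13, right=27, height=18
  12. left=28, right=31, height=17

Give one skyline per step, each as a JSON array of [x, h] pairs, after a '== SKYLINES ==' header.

== SKYLINES ==
[[34,17],[45,0]]
[[34,17],[45,0]]
[[14,3],[15,0],[34,17],[45,0]]
[[14,3],[15,0],[34,17],[45,0]]
[[14,3],[15,15],[19,0],[34,17],[45,0]]
[[14,3],[15,15],[19,0],[33,15],[34,17],[45,0]]
[[14,3],[15,15],[19,0],[33,15],[34,17],[45,12],[46,0]]
[[12,20],[19,0],[33,15],[34,17],[45,12],[46,0]]
[[12,20],[19,0],[24,16],[27,0],[33,15],[34,17],[45,12],[46,0]]
[[12,20],[19,0],[24,16],[27,0],[33,15],[34,20],[45,12],[46,0]]
[[12,20],[19,18],[27,0],[33,15],[34,20],[45,12],[46,0]]
[[12,20],[19,18],[27,0],[28,17],[31,0],[33,15],[34,20],[45,12],[46,0]]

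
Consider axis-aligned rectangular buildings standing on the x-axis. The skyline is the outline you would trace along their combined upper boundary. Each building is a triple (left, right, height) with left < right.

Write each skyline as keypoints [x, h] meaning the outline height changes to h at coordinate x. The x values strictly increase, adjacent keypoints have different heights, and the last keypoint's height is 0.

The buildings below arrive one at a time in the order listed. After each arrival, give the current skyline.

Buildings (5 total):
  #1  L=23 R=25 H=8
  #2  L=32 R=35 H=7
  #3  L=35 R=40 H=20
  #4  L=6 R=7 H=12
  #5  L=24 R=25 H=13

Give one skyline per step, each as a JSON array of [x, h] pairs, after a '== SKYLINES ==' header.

== SKYLINES ==
[[23,8],[25,0]]
[[23,8],[25,0],[32,7],[35,0]]
[[23,8],[25,0],[32,7],[35,20],[40,0]]
[[6,12],[7,0],[23,8],[25,0],[32,7],[35,20],[40,0]]
[[6,12],[7,0],[23,8],[24,13],[25,0],[32,7],[35,20],[40,0]]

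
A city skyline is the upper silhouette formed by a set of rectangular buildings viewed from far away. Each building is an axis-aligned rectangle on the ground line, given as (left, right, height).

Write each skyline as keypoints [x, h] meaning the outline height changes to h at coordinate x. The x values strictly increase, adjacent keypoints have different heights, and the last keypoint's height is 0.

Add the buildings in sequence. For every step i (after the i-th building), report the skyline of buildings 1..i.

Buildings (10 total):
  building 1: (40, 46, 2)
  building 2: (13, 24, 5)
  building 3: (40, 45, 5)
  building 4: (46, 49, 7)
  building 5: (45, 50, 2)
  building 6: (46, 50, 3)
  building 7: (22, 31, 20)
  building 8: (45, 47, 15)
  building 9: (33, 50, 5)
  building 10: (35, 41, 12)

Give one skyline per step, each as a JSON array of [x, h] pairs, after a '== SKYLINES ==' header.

== SKYLINES ==
[[40,2],[46,0]]
[[13,5],[24,0],[40,2],[46,0]]
[[13,5],[24,0],[40,5],[45,2],[46,0]]
[[13,5],[24,0],[40,5],[45,2],[46,7],[49,0]]
[[13,5],[24,0],[40,5],[45,2],[46,7],[49,2],[50,0]]
[[13,5],[24,0],[40,5],[45,2],[46,7],[49,3],[50,0]]
[[13,5],[22,20],[31,0],[40,5],[45,2],[46,7],[49,3],[50,0]]
[[13,5],[22,20],[31,0],[40,5],[45,15],[47,7],[49,3],[50,0]]
[[13,5],[22,20],[31,0],[33,5],[45,15],[47,7],[49,5],[50,0]]
[[13,5],[22,20],[31,0],[33,5],[35,12],[41,5],[45,15],[47,7],[49,5],[50,0]]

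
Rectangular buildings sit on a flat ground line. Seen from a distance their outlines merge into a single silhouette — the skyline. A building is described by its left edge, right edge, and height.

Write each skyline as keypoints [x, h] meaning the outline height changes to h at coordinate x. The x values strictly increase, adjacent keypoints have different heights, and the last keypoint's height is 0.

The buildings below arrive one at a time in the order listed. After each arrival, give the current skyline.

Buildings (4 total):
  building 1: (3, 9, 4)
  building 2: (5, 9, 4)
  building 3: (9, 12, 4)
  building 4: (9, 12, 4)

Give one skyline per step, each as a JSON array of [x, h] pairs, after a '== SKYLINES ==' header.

== SKYLINES ==
[[3,4],[9,0]]
[[3,4],[9,0]]
[[3,4],[12,0]]
[[3,4],[12,0]]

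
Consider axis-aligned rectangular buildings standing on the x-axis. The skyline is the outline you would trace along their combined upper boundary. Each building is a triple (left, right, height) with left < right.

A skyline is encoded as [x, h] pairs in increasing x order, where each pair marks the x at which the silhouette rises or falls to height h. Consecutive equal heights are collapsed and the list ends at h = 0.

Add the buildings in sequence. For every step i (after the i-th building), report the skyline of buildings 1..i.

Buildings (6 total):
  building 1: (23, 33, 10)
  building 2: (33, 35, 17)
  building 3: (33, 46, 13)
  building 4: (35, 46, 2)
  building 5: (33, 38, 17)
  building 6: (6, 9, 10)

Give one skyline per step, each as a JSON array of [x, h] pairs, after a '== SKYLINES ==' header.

== SKYLINES ==
[[23,10],[33,0]]
[[23,10],[33,17],[35,0]]
[[23,10],[33,17],[35,13],[46,0]]
[[23,10],[33,17],[35,13],[46,0]]
[[23,10],[33,17],[38,13],[46,0]]
[[6,10],[9,0],[23,10],[33,17],[38,13],[46,0]]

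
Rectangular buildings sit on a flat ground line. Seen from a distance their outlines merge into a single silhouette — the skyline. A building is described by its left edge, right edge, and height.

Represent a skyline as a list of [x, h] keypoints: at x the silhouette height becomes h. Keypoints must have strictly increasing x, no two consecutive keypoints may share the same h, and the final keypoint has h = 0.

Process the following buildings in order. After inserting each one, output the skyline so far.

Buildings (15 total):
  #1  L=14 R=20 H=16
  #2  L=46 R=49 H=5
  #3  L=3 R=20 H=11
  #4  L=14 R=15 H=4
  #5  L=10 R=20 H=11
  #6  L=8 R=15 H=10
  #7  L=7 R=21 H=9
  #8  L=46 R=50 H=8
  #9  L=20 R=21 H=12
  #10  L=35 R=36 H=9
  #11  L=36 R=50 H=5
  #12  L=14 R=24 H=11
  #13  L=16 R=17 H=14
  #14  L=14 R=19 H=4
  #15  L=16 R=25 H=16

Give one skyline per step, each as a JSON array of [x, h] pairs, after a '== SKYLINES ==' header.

== SKYLINES ==
[[14,16],[20,0]]
[[14,16],[20,0],[46,5],[49,0]]
[[3,11],[14,16],[20,0],[46,5],[49,0]]
[[3,11],[14,16],[20,0],[46,5],[49,0]]
[[3,11],[14,16],[20,0],[46,5],[49,0]]
[[3,11],[14,16],[20,0],[46,5],[49,0]]
[[3,11],[14,16],[20,9],[21,0],[46,5],[49,0]]
[[3,11],[14,16],[20,9],[21,0],[46,8],[50,0]]
[[3,11],[14,16],[20,12],[21,0],[46,8],[50,0]]
[[3,11],[14,16],[20,12],[21,0],[35,9],[36,0],[46,8],[50,0]]
[[3,11],[14,16],[20,12],[21,0],[35,9],[36,5],[46,8],[50,0]]
[[3,11],[14,16],[20,12],[21,11],[24,0],[35,9],[36,5],[46,8],[50,0]]
[[3,11],[14,16],[20,12],[21,11],[24,0],[35,9],[36,5],[46,8],[50,0]]
[[3,11],[14,16],[20,12],[21,11],[24,0],[35,9],[36,5],[46,8],[50,0]]
[[3,11],[14,16],[25,0],[35,9],[36,5],[46,8],[50,0]]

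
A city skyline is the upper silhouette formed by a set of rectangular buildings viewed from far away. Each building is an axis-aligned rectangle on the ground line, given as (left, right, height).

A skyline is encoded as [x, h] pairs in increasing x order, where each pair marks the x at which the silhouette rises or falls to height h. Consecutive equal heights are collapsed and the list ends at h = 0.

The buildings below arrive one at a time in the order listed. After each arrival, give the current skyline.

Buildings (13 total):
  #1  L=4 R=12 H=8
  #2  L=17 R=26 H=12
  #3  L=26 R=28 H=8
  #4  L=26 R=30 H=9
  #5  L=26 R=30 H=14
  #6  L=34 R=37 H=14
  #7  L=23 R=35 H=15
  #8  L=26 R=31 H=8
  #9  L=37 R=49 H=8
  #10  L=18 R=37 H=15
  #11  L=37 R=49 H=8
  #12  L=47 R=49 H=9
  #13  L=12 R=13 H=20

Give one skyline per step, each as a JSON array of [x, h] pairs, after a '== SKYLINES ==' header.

== SKYLINES ==
[[4,8],[12,0]]
[[4,8],[12,0],[17,12],[26,0]]
[[4,8],[12,0],[17,12],[26,8],[28,0]]
[[4,8],[12,0],[17,12],[26,9],[30,0]]
[[4,8],[12,0],[17,12],[26,14],[30,0]]
[[4,8],[12,0],[17,12],[26,14],[30,0],[34,14],[37,0]]
[[4,8],[12,0],[17,12],[23,15],[35,14],[37,0]]
[[4,8],[12,0],[17,12],[23,15],[35,14],[37,0]]
[[4,8],[12,0],[17,12],[23,15],[35,14],[37,8],[49,0]]
[[4,8],[12,0],[17,12],[18,15],[37,8],[49,0]]
[[4,8],[12,0],[17,12],[18,15],[37,8],[49,0]]
[[4,8],[12,0],[17,12],[18,15],[37,8],[47,9],[49,0]]
[[4,8],[12,20],[13,0],[17,12],[18,15],[37,8],[47,9],[49,0]]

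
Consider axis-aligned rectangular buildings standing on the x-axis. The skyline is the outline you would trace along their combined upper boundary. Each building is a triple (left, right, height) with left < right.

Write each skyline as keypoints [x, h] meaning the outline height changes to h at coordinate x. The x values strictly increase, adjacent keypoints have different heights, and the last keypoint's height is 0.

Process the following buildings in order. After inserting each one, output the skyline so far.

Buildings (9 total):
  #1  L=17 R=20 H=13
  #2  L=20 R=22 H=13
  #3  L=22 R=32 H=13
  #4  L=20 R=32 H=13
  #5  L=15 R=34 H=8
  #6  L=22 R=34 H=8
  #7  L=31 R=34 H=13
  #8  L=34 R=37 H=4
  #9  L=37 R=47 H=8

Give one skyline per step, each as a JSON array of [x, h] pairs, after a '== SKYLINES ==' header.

== SKYLINES ==
[[17,13],[20,0]]
[[17,13],[22,0]]
[[17,13],[32,0]]
[[17,13],[32,0]]
[[15,8],[17,13],[32,8],[34,0]]
[[15,8],[17,13],[32,8],[34,0]]
[[15,8],[17,13],[34,0]]
[[15,8],[17,13],[34,4],[37,0]]
[[15,8],[17,13],[34,4],[37,8],[47,0]]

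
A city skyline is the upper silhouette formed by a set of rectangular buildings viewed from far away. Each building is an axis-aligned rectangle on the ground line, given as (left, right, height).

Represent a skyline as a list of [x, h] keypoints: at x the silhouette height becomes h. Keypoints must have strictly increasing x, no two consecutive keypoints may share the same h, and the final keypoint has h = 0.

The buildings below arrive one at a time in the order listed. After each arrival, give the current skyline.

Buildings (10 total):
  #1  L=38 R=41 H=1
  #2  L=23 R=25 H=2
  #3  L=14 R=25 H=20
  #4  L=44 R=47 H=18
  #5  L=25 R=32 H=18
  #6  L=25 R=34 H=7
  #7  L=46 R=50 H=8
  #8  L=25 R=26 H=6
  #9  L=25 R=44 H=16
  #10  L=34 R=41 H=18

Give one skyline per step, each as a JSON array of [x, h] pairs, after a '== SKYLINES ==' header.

== SKYLINES ==
[[38,1],[41,0]]
[[23,2],[25,0],[38,1],[41,0]]
[[14,20],[25,0],[38,1],[41,0]]
[[14,20],[25,0],[38,1],[41,0],[44,18],[47,0]]
[[14,20],[25,18],[32,0],[38,1],[41,0],[44,18],[47,0]]
[[14,20],[25,18],[32,7],[34,0],[38,1],[41,0],[44,18],[47,0]]
[[14,20],[25,18],[32,7],[34,0],[38,1],[41,0],[44,18],[47,8],[50,0]]
[[14,20],[25,18],[32,7],[34,0],[38,1],[41,0],[44,18],[47,8],[50,0]]
[[14,20],[25,18],[32,16],[44,18],[47,8],[50,0]]
[[14,20],[25,18],[32,16],[34,18],[41,16],[44,18],[47,8],[50,0]]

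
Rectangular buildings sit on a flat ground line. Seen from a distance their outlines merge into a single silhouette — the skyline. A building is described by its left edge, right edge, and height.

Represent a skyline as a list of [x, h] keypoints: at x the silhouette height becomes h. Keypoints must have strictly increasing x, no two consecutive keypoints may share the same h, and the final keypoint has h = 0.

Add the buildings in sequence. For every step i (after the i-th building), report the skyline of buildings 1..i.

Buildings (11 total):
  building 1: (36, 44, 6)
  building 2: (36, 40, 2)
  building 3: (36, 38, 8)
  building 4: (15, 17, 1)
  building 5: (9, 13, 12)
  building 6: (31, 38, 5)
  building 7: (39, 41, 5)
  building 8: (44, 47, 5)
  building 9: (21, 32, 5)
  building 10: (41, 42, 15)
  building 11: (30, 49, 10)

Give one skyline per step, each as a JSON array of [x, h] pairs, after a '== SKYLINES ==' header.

== SKYLINES ==
[[36,6],[44,0]]
[[36,6],[44,0]]
[[36,8],[38,6],[44,0]]
[[15,1],[17,0],[36,8],[38,6],[44,0]]
[[9,12],[13,0],[15,1],[17,0],[36,8],[38,6],[44,0]]
[[9,12],[13,0],[15,1],[17,0],[31,5],[36,8],[38,6],[44,0]]
[[9,12],[13,0],[15,1],[17,0],[31,5],[36,8],[38,6],[44,0]]
[[9,12],[13,0],[15,1],[17,0],[31,5],[36,8],[38,6],[44,5],[47,0]]
[[9,12],[13,0],[15,1],[17,0],[21,5],[36,8],[38,6],[44,5],[47,0]]
[[9,12],[13,0],[15,1],[17,0],[21,5],[36,8],[38,6],[41,15],[42,6],[44,5],[47,0]]
[[9,12],[13,0],[15,1],[17,0],[21,5],[30,10],[41,15],[42,10],[49,0]]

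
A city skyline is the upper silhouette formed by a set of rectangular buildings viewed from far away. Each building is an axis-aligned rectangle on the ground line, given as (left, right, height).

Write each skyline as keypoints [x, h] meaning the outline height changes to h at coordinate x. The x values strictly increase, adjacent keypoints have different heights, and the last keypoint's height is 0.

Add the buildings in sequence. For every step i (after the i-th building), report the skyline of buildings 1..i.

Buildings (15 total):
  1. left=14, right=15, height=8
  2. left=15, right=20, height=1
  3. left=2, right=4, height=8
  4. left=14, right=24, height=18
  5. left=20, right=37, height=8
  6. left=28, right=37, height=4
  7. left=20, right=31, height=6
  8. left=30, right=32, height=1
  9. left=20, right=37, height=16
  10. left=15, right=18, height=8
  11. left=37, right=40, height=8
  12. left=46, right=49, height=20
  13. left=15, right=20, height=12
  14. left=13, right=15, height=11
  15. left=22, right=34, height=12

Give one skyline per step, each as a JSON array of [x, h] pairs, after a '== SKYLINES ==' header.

== SKYLINES ==
[[14,8],[15,0]]
[[14,8],[15,1],[20,0]]
[[2,8],[4,0],[14,8],[15,1],[20,0]]
[[2,8],[4,0],[14,18],[24,0]]
[[2,8],[4,0],[14,18],[24,8],[37,0]]
[[2,8],[4,0],[14,18],[24,8],[37,0]]
[[2,8],[4,0],[14,18],[24,8],[37,0]]
[[2,8],[4,0],[14,18],[24,8],[37,0]]
[[2,8],[4,0],[14,18],[24,16],[37,0]]
[[2,8],[4,0],[14,18],[24,16],[37,0]]
[[2,8],[4,0],[14,18],[24,16],[37,8],[40,0]]
[[2,8],[4,0],[14,18],[24,16],[37,8],[40,0],[46,20],[49,0]]
[[2,8],[4,0],[14,18],[24,16],[37,8],[40,0],[46,20],[49,0]]
[[2,8],[4,0],[13,11],[14,18],[24,16],[37,8],[40,0],[46,20],[49,0]]
[[2,8],[4,0],[13,11],[14,18],[24,16],[37,8],[40,0],[46,20],[49,0]]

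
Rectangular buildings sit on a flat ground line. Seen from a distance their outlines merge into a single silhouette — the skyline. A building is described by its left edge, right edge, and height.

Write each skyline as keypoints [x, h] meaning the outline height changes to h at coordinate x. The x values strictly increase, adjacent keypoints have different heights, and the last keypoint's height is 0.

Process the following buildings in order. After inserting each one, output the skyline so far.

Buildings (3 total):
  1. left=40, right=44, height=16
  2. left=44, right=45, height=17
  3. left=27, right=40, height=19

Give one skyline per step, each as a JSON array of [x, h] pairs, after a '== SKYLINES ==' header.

== SKYLINES ==
[[40,16],[44,0]]
[[40,16],[44,17],[45,0]]
[[27,19],[40,16],[44,17],[45,0]]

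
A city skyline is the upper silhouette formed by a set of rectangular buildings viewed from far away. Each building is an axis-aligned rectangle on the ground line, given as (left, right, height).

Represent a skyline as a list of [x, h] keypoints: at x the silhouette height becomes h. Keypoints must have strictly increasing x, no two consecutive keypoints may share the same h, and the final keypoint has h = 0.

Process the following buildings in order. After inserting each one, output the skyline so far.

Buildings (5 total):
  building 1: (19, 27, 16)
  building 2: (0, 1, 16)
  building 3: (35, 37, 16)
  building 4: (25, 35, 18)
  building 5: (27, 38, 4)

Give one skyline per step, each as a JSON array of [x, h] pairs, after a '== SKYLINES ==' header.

== SKYLINES ==
[[19,16],[27,0]]
[[0,16],[1,0],[19,16],[27,0]]
[[0,16],[1,0],[19,16],[27,0],[35,16],[37,0]]
[[0,16],[1,0],[19,16],[25,18],[35,16],[37,0]]
[[0,16],[1,0],[19,16],[25,18],[35,16],[37,4],[38,0]]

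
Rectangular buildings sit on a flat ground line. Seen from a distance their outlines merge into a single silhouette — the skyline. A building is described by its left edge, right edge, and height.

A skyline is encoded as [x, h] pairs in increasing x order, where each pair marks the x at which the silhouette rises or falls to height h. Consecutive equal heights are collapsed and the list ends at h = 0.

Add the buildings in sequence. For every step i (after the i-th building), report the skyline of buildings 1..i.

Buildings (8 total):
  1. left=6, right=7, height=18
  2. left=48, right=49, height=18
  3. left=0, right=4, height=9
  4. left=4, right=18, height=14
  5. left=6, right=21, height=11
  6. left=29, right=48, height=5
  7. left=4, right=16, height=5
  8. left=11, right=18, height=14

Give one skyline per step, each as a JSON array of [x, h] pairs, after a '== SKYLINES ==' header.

== SKYLINES ==
[[6,18],[7,0]]
[[6,18],[7,0],[48,18],[49,0]]
[[0,9],[4,0],[6,18],[7,0],[48,18],[49,0]]
[[0,9],[4,14],[6,18],[7,14],[18,0],[48,18],[49,0]]
[[0,9],[4,14],[6,18],[7,14],[18,11],[21,0],[48,18],[49,0]]
[[0,9],[4,14],[6,18],[7,14],[18,11],[21,0],[29,5],[48,18],[49,0]]
[[0,9],[4,14],[6,18],[7,14],[18,11],[21,0],[29,5],[48,18],[49,0]]
[[0,9],[4,14],[6,18],[7,14],[18,11],[21,0],[29,5],[48,18],[49,0]]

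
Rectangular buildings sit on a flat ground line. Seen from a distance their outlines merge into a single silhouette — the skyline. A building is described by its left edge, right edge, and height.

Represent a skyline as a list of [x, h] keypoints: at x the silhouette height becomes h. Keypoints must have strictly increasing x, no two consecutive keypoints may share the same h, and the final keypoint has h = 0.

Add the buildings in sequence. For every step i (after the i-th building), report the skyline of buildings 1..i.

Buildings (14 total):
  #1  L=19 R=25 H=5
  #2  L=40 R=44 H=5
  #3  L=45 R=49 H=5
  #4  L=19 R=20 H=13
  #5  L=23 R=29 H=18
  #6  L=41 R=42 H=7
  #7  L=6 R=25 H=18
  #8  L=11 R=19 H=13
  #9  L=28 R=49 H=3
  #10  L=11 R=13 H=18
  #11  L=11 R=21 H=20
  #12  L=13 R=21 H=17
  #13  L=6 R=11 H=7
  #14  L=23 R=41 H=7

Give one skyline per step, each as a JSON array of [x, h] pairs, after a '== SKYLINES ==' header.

== SKYLINES ==
[[19,5],[25,0]]
[[19,5],[25,0],[40,5],[44,0]]
[[19,5],[25,0],[40,5],[44,0],[45,5],[49,0]]
[[19,13],[20,5],[25,0],[40,5],[44,0],[45,5],[49,0]]
[[19,13],[20,5],[23,18],[29,0],[40,5],[44,0],[45,5],[49,0]]
[[19,13],[20,5],[23,18],[29,0],[40,5],[41,7],[42,5],[44,0],[45,5],[49,0]]
[[6,18],[29,0],[40,5],[41,7],[42,5],[44,0],[45,5],[49,0]]
[[6,18],[29,0],[40,5],[41,7],[42,5],[44,0],[45,5],[49,0]]
[[6,18],[29,3],[40,5],[41,7],[42,5],[44,3],[45,5],[49,0]]
[[6,18],[29,3],[40,5],[41,7],[42,5],[44,3],[45,5],[49,0]]
[[6,18],[11,20],[21,18],[29,3],[40,5],[41,7],[42,5],[44,3],[45,5],[49,0]]
[[6,18],[11,20],[21,18],[29,3],[40,5],[41,7],[42,5],[44,3],[45,5],[49,0]]
[[6,18],[11,20],[21,18],[29,3],[40,5],[41,7],[42,5],[44,3],[45,5],[49,0]]
[[6,18],[11,20],[21,18],[29,7],[42,5],[44,3],[45,5],[49,0]]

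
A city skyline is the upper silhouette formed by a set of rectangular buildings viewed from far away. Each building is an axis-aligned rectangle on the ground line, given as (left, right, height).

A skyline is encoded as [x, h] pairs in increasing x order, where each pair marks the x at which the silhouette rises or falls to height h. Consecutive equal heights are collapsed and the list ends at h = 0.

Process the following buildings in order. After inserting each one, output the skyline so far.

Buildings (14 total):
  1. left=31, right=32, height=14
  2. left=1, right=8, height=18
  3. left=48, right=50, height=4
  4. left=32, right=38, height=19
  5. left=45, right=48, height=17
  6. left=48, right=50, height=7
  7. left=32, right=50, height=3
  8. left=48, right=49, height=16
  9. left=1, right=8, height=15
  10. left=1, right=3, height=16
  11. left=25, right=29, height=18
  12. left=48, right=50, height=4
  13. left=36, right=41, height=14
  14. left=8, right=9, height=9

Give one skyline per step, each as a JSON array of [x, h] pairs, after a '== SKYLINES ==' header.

== SKYLINES ==
[[31,14],[32,0]]
[[1,18],[8,0],[31,14],[32,0]]
[[1,18],[8,0],[31,14],[32,0],[48,4],[50,0]]
[[1,18],[8,0],[31,14],[32,19],[38,0],[48,4],[50,0]]
[[1,18],[8,0],[31,14],[32,19],[38,0],[45,17],[48,4],[50,0]]
[[1,18],[8,0],[31,14],[32,19],[38,0],[45,17],[48,7],[50,0]]
[[1,18],[8,0],[31,14],[32,19],[38,3],[45,17],[48,7],[50,0]]
[[1,18],[8,0],[31,14],[32,19],[38,3],[45,17],[48,16],[49,7],[50,0]]
[[1,18],[8,0],[31,14],[32,19],[38,3],[45,17],[48,16],[49,7],[50,0]]
[[1,18],[8,0],[31,14],[32,19],[38,3],[45,17],[48,16],[49,7],[50,0]]
[[1,18],[8,0],[25,18],[29,0],[31,14],[32,19],[38,3],[45,17],[48,16],[49,7],[50,0]]
[[1,18],[8,0],[25,18],[29,0],[31,14],[32,19],[38,3],[45,17],[48,16],[49,7],[50,0]]
[[1,18],[8,0],[25,18],[29,0],[31,14],[32,19],[38,14],[41,3],[45,17],[48,16],[49,7],[50,0]]
[[1,18],[8,9],[9,0],[25,18],[29,0],[31,14],[32,19],[38,14],[41,3],[45,17],[48,16],[49,7],[50,0]]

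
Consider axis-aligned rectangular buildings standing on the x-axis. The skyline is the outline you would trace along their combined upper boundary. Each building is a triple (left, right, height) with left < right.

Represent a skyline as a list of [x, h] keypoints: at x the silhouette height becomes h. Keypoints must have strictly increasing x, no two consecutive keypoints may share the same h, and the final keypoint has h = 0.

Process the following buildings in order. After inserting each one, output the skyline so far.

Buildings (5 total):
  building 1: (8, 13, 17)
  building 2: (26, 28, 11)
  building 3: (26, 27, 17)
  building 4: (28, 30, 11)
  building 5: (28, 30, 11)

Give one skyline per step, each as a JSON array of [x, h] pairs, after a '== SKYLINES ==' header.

== SKYLINES ==
[[8,17],[13,0]]
[[8,17],[13,0],[26,11],[28,0]]
[[8,17],[13,0],[26,17],[27,11],[28,0]]
[[8,17],[13,0],[26,17],[27,11],[30,0]]
[[8,17],[13,0],[26,17],[27,11],[30,0]]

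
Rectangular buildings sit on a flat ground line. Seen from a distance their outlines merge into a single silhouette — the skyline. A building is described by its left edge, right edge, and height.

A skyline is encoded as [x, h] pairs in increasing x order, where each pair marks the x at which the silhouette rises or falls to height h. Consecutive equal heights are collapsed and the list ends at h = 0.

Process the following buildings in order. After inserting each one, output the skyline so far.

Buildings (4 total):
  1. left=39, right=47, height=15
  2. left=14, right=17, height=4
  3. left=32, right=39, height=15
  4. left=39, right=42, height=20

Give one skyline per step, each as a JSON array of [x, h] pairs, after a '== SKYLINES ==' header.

== SKYLINES ==
[[39,15],[47,0]]
[[14,4],[17,0],[39,15],[47,0]]
[[14,4],[17,0],[32,15],[47,0]]
[[14,4],[17,0],[32,15],[39,20],[42,15],[47,0]]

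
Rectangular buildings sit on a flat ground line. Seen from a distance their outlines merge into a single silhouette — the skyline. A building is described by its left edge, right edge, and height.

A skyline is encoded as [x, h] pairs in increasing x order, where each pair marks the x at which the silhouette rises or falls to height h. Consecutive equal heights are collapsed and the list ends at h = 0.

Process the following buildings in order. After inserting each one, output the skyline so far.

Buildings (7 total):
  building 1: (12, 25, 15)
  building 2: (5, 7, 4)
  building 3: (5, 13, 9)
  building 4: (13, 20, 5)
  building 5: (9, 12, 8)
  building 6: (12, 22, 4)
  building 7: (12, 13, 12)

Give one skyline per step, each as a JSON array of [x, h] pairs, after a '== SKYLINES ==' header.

== SKYLINES ==
[[12,15],[25,0]]
[[5,4],[7,0],[12,15],[25,0]]
[[5,9],[12,15],[25,0]]
[[5,9],[12,15],[25,0]]
[[5,9],[12,15],[25,0]]
[[5,9],[12,15],[25,0]]
[[5,9],[12,15],[25,0]]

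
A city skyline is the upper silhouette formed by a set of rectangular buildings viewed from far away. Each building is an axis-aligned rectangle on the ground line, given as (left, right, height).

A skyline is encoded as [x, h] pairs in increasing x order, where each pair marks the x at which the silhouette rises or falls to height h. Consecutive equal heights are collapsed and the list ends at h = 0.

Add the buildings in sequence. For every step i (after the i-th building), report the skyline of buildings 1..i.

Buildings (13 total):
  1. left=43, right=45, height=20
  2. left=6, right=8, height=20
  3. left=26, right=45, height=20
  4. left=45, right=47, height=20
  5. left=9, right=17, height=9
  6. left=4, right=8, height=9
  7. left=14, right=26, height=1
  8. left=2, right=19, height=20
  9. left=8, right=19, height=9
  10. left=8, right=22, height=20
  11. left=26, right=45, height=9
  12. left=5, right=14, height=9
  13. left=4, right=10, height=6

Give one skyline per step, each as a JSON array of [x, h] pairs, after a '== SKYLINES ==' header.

== SKYLINES ==
[[43,20],[45,0]]
[[6,20],[8,0],[43,20],[45,0]]
[[6,20],[8,0],[26,20],[45,0]]
[[6,20],[8,0],[26,20],[47,0]]
[[6,20],[8,0],[9,9],[17,0],[26,20],[47,0]]
[[4,9],[6,20],[8,0],[9,9],[17,0],[26,20],[47,0]]
[[4,9],[6,20],[8,0],[9,9],[17,1],[26,20],[47,0]]
[[2,20],[19,1],[26,20],[47,0]]
[[2,20],[19,1],[26,20],[47,0]]
[[2,20],[22,1],[26,20],[47,0]]
[[2,20],[22,1],[26,20],[47,0]]
[[2,20],[22,1],[26,20],[47,0]]
[[2,20],[22,1],[26,20],[47,0]]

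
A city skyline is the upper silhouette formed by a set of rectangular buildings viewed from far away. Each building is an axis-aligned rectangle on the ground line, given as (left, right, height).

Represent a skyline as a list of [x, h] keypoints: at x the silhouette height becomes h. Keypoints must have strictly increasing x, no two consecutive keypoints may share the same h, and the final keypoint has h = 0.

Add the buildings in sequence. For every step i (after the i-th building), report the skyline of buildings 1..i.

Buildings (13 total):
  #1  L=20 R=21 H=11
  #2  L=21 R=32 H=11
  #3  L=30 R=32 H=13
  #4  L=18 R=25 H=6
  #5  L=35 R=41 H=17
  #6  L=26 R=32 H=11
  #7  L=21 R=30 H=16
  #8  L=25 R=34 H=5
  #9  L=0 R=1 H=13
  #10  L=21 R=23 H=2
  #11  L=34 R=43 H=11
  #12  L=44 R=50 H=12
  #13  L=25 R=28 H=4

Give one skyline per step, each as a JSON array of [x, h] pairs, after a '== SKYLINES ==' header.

== SKYLINES ==
[[20,11],[21,0]]
[[20,11],[32,0]]
[[20,11],[30,13],[32,0]]
[[18,6],[20,11],[30,13],[32,0]]
[[18,6],[20,11],[30,13],[32,0],[35,17],[41,0]]
[[18,6],[20,11],[30,13],[32,0],[35,17],[41,0]]
[[18,6],[20,11],[21,16],[30,13],[32,0],[35,17],[41,0]]
[[18,6],[20,11],[21,16],[30,13],[32,5],[34,0],[35,17],[41,0]]
[[0,13],[1,0],[18,6],[20,11],[21,16],[30,13],[32,5],[34,0],[35,17],[41,0]]
[[0,13],[1,0],[18,6],[20,11],[21,16],[30,13],[32,5],[34,0],[35,17],[41,0]]
[[0,13],[1,0],[18,6],[20,11],[21,16],[30,13],[32,5],[34,11],[35,17],[41,11],[43,0]]
[[0,13],[1,0],[18,6],[20,11],[21,16],[30,13],[32,5],[34,11],[35,17],[41,11],[43,0],[44,12],[50,0]]
[[0,13],[1,0],[18,6],[20,11],[21,16],[30,13],[32,5],[34,11],[35,17],[41,11],[43,0],[44,12],[50,0]]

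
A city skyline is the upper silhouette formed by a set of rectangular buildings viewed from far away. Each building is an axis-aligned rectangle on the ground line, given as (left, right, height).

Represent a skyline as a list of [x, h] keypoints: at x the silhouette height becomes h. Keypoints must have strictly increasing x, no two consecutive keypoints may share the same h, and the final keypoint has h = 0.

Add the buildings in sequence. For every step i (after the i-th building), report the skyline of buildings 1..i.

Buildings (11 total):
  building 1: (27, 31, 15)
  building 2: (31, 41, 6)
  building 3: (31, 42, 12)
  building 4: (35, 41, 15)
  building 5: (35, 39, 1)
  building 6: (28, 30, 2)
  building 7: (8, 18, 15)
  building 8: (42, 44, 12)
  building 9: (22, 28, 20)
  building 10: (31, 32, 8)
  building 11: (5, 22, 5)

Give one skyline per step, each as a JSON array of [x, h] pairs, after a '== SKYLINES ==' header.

== SKYLINES ==
[[27,15],[31,0]]
[[27,15],[31,6],[41,0]]
[[27,15],[31,12],[42,0]]
[[27,15],[31,12],[35,15],[41,12],[42,0]]
[[27,15],[31,12],[35,15],[41,12],[42,0]]
[[27,15],[31,12],[35,15],[41,12],[42,0]]
[[8,15],[18,0],[27,15],[31,12],[35,15],[41,12],[42,0]]
[[8,15],[18,0],[27,15],[31,12],[35,15],[41,12],[44,0]]
[[8,15],[18,0],[22,20],[28,15],[31,12],[35,15],[41,12],[44,0]]
[[8,15],[18,0],[22,20],[28,15],[31,12],[35,15],[41,12],[44,0]]
[[5,5],[8,15],[18,5],[22,20],[28,15],[31,12],[35,15],[41,12],[44,0]]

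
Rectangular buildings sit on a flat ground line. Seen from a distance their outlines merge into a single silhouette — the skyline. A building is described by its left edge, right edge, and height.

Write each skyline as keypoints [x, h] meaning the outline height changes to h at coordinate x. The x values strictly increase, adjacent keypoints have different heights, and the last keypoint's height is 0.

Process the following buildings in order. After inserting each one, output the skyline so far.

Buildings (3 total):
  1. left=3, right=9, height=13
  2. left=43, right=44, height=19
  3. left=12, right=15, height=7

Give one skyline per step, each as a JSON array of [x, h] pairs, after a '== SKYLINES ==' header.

== SKYLINES ==
[[3,13],[9,0]]
[[3,13],[9,0],[43,19],[44,0]]
[[3,13],[9,0],[12,7],[15,0],[43,19],[44,0]]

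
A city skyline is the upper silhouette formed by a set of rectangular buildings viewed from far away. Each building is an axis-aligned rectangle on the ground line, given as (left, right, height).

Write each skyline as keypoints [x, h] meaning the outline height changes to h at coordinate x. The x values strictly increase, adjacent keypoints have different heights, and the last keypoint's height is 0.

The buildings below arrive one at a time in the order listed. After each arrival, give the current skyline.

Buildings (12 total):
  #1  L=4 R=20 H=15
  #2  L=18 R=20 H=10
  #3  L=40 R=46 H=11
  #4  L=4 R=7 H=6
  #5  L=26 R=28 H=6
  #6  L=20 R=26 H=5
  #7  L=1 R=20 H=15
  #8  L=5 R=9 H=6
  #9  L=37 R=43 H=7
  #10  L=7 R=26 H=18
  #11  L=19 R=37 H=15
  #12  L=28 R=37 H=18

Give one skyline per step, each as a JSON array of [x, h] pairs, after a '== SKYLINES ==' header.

== SKYLINES ==
[[4,15],[20,0]]
[[4,15],[20,0]]
[[4,15],[20,0],[40,11],[46,0]]
[[4,15],[20,0],[40,11],[46,0]]
[[4,15],[20,0],[26,6],[28,0],[40,11],[46,0]]
[[4,15],[20,5],[26,6],[28,0],[40,11],[46,0]]
[[1,15],[20,5],[26,6],[28,0],[40,11],[46,0]]
[[1,15],[20,5],[26,6],[28,0],[40,11],[46,0]]
[[1,15],[20,5],[26,6],[28,0],[37,7],[40,11],[46,0]]
[[1,15],[7,18],[26,6],[28,0],[37,7],[40,11],[46,0]]
[[1,15],[7,18],[26,15],[37,7],[40,11],[46,0]]
[[1,15],[7,18],[26,15],[28,18],[37,7],[40,11],[46,0]]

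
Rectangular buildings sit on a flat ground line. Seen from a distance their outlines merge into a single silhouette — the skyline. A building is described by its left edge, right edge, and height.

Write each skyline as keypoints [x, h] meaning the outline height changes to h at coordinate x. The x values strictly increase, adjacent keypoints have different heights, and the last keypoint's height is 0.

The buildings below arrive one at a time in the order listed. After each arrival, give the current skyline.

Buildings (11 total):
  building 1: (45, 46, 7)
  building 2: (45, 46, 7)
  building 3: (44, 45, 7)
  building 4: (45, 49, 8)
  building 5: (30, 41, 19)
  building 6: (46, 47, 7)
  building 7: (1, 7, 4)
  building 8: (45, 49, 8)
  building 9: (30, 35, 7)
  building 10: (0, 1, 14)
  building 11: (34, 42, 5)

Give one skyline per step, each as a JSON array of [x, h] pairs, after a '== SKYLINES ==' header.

== SKYLINES ==
[[45,7],[46,0]]
[[45,7],[46,0]]
[[44,7],[46,0]]
[[44,7],[45,8],[49,0]]
[[30,19],[41,0],[44,7],[45,8],[49,0]]
[[30,19],[41,0],[44,7],[45,8],[49,0]]
[[1,4],[7,0],[30,19],[41,0],[44,7],[45,8],[49,0]]
[[1,4],[7,0],[30,19],[41,0],[44,7],[45,8],[49,0]]
[[1,4],[7,0],[30,19],[41,0],[44,7],[45,8],[49,0]]
[[0,14],[1,4],[7,0],[30,19],[41,0],[44,7],[45,8],[49,0]]
[[0,14],[1,4],[7,0],[30,19],[41,5],[42,0],[44,7],[45,8],[49,0]]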